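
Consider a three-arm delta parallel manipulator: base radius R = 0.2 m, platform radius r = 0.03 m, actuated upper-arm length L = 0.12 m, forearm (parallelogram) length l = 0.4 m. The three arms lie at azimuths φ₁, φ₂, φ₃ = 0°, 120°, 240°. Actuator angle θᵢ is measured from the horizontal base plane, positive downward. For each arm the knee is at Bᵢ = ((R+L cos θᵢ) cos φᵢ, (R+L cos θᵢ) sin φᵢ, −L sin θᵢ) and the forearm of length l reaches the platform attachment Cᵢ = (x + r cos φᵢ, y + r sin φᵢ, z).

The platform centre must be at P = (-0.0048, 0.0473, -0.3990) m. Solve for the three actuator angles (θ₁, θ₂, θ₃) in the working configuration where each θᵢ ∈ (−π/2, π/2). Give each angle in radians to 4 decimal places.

φ1=0.0° → target in arm frame (-0.0048, 0.0473)
  A=0.1748, B=-0.3990, C=(l²−L²−A²−y'²−z²)/(2L)=-0.1933
  γ=atan2(-0.3990,0.1748)=-1.1579;  ψ=arccos(-0.4438)=2.0306;  θ1=γ+ψ≈0.8727
rotate P by −φ2: (0.0434, -0.0195, -0.3990)
  A cos θ + B sin θ = C:  0.1266·cos θ + -0.3990·sin θ = -0.1251
  γ=atan2(-0.3990,0.1266)=-1.2635;  ψ=arccos(-0.2988)=1.8742;  θ2=γ+ψ≈0.6107
rotate P by −φ3: (-0.0386, -0.0278, -0.3990)
  A=0.2086, B=-0.3990, C=(l²−L²−A²−y'²−z²)/(2L)=-0.2411
  θ3 = atan2(B,A) + arccos(C/0.4502) = 1.0469

θ₁ = 0.8727, θ₂ = 0.6107, θ₃ = 1.0469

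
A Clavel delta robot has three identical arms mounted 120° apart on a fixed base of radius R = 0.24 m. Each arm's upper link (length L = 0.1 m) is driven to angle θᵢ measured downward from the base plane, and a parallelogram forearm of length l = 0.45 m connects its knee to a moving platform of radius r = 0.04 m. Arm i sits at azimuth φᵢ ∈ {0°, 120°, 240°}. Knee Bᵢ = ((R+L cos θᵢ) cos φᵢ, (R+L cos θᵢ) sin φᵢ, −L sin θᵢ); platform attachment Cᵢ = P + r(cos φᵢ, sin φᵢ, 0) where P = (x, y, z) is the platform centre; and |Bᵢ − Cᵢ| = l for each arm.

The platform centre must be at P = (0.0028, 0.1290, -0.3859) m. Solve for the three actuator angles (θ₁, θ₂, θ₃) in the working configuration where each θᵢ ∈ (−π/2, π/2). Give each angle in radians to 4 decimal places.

φ1=0.0° → target in arm frame (0.0028, 0.1290)
  e−x'=0.1972;  (l²−L²−(e−x')²−y'²−z²)/2L = -0.0597
  γ=atan2(-0.3859,0.1972)=-1.0984;  ψ=arccos(-0.1378)=1.7091;  θ1=γ+ψ≈0.6107
arm 2 (φ=120.0°): x'=0.1103, y'=-0.0669
  A cos θ + B sin θ = C:  0.0897·cos θ + -0.3859·sin θ = 0.1553
  √(A²+B²)=0.3962;  θ2 = -1.3425+1.1680 ≈ -0.1744
φ3=240.0° → target in arm frame (-0.1131, -0.0621)
  A cos θ + B sin θ = C:  0.3131·cos θ + -0.3859·sin θ = -0.2916
  γ=atan2(-0.3859,0.3131)=-0.8891;  ψ=arccos(-0.5867)=2.1978;  θ3=γ+ψ≈1.3087

θ₁ = 0.6107, θ₂ = -0.1744, θ₃ = 1.3087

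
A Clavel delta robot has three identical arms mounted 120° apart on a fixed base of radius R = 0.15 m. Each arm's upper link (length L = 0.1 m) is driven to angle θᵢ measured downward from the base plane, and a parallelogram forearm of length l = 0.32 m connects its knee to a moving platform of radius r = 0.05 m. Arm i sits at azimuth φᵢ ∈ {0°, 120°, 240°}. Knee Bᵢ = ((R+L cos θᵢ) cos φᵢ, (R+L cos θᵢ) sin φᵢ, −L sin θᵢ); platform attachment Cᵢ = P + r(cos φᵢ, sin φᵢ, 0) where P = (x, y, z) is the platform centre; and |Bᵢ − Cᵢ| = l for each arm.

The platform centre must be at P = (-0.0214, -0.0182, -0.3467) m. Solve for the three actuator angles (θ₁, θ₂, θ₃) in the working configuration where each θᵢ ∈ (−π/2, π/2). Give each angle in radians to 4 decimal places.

θ₁ = 0.9599, θ₂ = 0.8725, θ₃ = 0.6980

arm 1 (φ=0.0°): x'=-0.0214, y'=-0.0182
  e−x'=0.1214;  (l²−L²−(e−x')²−y'²−z²)/2L = -0.2144
  γ=atan2(-0.3467,0.1214)=-1.2340;  ψ=arccos(-0.5835)=2.1939;  θ1=γ+ψ≈0.9599
φ2=120.0° → target in arm frame (-0.0051, 0.0276)
  e−x'=0.1051;  (l²−L²−(e−x')²−y'²−z²)/2L = -0.1980
  √(A²+B²)=0.3623;  θ2 = -1.2766+2.1491 ≈ 0.8725
arm 3 (φ=240.0°): x'=0.0265, y'=-0.0094
  A=0.0735, B=-0.3467, C=(l²−L²−A²−y'²−z²)/(2L)=-0.1665
  √(A²+B²)=0.3544;  θ3 = -1.3618+2.0598 ≈ 0.6980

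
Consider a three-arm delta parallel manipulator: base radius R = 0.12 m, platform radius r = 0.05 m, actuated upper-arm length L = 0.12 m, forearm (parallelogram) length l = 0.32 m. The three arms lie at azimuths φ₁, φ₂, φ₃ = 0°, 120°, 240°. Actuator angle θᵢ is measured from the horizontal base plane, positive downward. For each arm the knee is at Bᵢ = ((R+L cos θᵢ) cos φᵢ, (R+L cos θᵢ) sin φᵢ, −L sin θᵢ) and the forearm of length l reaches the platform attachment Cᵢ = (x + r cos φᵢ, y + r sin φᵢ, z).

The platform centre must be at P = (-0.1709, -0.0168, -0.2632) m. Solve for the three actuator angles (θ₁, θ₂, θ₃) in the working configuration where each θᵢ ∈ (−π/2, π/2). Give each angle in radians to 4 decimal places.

θ₁ = 1.2218, θ₂ = 0.0875, θ₃ = -0.0873

φ1=0.0° → target in arm frame (-0.1709, -0.0168)
  A cos θ + B sin θ = C:  0.2409·cos θ + -0.2632·sin θ = -0.1650
  γ=atan2(-0.2632,0.2409)=-0.8296;  ψ=arccos(-0.4623)=2.0514;  θ1=γ+ψ≈1.2218
φ2=120.0° → target in arm frame (0.0709, 0.1564)
  A=-0.0009, B=-0.2632, C=(l²−L²−A²−y'²−z²)/(2L)=-0.0239
  θ2 = atan2(B,A) + arccos(C/0.2632) = 0.0875
arm 3 (φ=240.0°): x'=0.1000, y'=-0.1396
  A cos θ + B sin θ = C:  -0.0300·cos θ + -0.2632·sin θ = -0.0069
  √(A²+B²)=0.2649;  θ3 = -1.6843+1.5970 ≈ -0.0873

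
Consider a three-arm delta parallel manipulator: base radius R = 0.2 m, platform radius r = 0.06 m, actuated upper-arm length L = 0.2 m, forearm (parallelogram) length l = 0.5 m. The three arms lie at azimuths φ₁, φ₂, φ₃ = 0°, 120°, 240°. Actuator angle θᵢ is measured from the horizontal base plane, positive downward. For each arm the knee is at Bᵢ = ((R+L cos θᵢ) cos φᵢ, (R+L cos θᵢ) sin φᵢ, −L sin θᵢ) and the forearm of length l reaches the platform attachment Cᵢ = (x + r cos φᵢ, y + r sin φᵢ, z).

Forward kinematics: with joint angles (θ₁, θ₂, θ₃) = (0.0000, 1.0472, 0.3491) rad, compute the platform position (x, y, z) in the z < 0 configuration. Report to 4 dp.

φ1=0.0°: virtual centre (0.3400, 0.0000, 0.0000), radius l
φ2=120.0°: virtual centre (-0.1200, 0.2078, -0.1732), radius l
φ3=240.0°: virtual centre (-0.1640, -0.2840, -0.0684), radius l
subtract pairs → two planes through P
plane₁₂: -0.9200x+0.4157y+-0.3464z = -0.0280
det = 0.9416;  x = 0.0184+-0.2694z,  y = -0.0267+0.2371z
quadratic in z: (1.1288)z²+(0.1606)z+(-0.1459)=0, √Δ=0.8273 → z ∈ {-0.4376, 0.2953}; z = -0.4376 (taking z<0)
x = 0.1363, y = -0.1304

(0.1363, -0.1304, -0.4376)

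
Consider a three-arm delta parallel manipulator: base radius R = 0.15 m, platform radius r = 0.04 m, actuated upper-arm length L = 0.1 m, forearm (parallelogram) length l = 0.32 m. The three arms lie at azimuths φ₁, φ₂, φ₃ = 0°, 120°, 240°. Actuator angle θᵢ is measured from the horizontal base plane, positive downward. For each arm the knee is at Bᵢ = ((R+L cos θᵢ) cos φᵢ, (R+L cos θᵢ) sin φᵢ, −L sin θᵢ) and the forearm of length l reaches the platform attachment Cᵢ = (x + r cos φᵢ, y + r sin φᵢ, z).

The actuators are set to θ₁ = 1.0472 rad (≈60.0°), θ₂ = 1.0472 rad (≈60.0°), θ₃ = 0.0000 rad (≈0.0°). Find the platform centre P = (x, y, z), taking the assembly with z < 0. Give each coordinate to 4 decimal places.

arm 1 at φ=0.0°: ρ1 = 0.1600;  S1 = (0.1600, 0.0000, -0.0866)
φ2=120.0°: virtual centre (-0.0800, 0.1386, -0.0866), radius l
arm 3 at φ=240.0°: ρ3 = 0.2100;  S3 = (-0.1050, -0.1819, 0.0000)
|S₂|²−|S₁|² = 0.0000;  |S₃|²−|S₁|² = 0.0110
linear system: -0.4800x+0.2771y = 0.0000−0.0000z; -0.5300x+-0.3637y = 0.0110−0.1732z
Cramer: x(z) = -0.0095+0.1493z;  y(z) = -0.0164+0.2586z
into |P−S₁|² = l²: 1.0892z² + 0.1141z + -0.0659 = 0;  Δ = 0.3002;  z = -0.3039 or 0.1991 → z<0 root = -0.3039
x = -0.0549, y = -0.0950

(-0.0549, -0.0950, -0.3039)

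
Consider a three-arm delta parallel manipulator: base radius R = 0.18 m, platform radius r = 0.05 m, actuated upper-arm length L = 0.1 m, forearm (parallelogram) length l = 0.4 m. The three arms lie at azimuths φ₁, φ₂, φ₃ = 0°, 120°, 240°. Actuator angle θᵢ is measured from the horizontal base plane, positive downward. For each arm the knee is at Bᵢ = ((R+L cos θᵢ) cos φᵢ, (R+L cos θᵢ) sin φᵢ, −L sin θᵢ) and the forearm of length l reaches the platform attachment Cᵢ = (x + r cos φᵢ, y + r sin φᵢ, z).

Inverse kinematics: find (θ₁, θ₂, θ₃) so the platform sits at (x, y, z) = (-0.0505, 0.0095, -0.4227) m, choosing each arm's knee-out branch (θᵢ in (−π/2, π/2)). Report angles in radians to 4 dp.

φ1=0.0° → target in arm frame (-0.0505, 0.0095)
  A cos θ + B sin θ = C:  0.1805·cos θ + -0.4227·sin θ = -0.3067
  γ=atan2(-0.4227,0.1805)=-1.1672;  ψ=arccos(-0.6673)=2.3014;  θ1=γ+ψ≈1.1342
rotate P by −φ2: (0.0335, 0.0390, -0.4227)
  A cos θ + B sin θ = C:  0.0965·cos θ + -0.4227·sin θ = -0.1976
  θ2 = atan2(B,A) + arccos(C/0.4336) = 0.6976
rotate P by −φ3: (0.0170, -0.0485, -0.4227)
  A=0.1130, B=-0.4227, C=(l²−L²−A²−y'²−z²)/(2L)=-0.2189
  θ3 = atan2(B,A) + arccos(C/0.4375) = 0.7852

θ₁ = 1.1342, θ₂ = 0.6976, θ₃ = 0.7852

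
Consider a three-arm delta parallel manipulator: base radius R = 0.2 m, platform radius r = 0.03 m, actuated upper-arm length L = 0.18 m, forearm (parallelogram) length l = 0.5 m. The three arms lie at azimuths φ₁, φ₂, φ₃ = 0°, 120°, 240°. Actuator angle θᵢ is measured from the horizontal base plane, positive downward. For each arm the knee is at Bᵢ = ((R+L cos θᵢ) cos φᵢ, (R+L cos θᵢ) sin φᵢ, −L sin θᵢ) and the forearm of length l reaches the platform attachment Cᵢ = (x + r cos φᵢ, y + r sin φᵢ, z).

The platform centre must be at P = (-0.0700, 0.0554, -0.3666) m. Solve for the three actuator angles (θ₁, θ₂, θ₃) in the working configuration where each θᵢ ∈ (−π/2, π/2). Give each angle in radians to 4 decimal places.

φ1=0.0° → target in arm frame (-0.0700, 0.0554)
  A=0.2400, B=-0.3666, C=(l²−L²−A²−y'²−z²)/(2L)=0.0626
  γ=atan2(-0.3666,0.2400)=-0.9911;  ψ=arccos(0.1429)=1.4274;  θ1=γ+ψ≈0.4363
φ2=120.0° → target in arm frame (0.0830, 0.0329)
  A=0.0870, B=-0.3666, C=(l²−L²−A²−y'²−z²)/(2L)=0.2071
  γ=atan2(-0.3666,0.0870)=-1.3377;  ψ=arccos(0.5496)=0.9889;  θ2=γ+ψ≈-0.3488
rotate P by −φ3: (-0.0130, -0.0883, -0.3666)
  A=0.1830, B=-0.3666, C=(l²−L²−A²−y'²−z²)/(2L)=0.1165
  √(A²+B²)=0.4097;  θ3 = -1.1079+1.2826 ≈ 0.1748

θ₁ = 0.4363, θ₂ = -0.3488, θ₃ = 0.1748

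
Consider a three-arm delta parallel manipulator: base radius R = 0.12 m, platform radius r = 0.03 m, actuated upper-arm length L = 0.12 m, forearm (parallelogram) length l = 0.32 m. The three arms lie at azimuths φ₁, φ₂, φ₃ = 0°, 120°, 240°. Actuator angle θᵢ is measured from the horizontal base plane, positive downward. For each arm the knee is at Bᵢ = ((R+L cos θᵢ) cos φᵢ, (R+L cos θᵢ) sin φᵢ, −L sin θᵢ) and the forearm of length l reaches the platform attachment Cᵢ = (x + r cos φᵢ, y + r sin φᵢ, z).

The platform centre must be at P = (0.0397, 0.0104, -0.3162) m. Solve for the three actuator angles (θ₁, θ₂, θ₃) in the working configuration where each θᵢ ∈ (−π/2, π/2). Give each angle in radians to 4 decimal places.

arm 1 (φ=0.0°): x'=0.0397, y'=0.0104
  A cos θ + B sin θ = C:  0.0503·cos θ + -0.3162·sin θ = -0.0609
  γ=atan2(-0.3162,0.0503)=-1.4130;  ψ=arccos(-0.1903)=1.7622;  θ1=γ+ψ≈0.3492
φ2=120.0° → target in arm frame (-0.0108, -0.0396)
  A=0.1008, B=-0.3162, C=(l²−L²−A²−y'²−z²)/(2L)=-0.0988
  θ2 = atan2(B,A) + arccos(C/0.3319) = 0.6111
φ3=240.0° → target in arm frame (-0.0289, 0.0292)
  A cos θ + B sin θ = C:  0.1189·cos θ + -0.3162·sin θ = -0.1123
  θ3 = atan2(B,A) + arccos(C/0.3378) = 0.6986

θ₁ = 0.3492, θ₂ = 0.6111, θ₃ = 0.6986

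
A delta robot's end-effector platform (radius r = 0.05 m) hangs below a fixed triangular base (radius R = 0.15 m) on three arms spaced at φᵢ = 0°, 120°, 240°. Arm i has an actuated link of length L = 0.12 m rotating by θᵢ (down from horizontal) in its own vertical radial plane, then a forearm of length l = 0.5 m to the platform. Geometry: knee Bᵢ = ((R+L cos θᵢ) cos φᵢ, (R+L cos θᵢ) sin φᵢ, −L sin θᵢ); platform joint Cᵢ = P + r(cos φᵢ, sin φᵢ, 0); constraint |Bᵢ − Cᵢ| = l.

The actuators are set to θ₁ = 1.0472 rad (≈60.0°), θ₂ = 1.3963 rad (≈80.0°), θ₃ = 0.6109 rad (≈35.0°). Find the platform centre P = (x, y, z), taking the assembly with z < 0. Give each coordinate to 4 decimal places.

centre 1 = (0.1600·cos0.0°, 0.1600·sin0.0°, -0.1039) = (0.1600, 0.0000, -0.1039)
arm 2 at φ=120.0°: ρ2 = 0.1208;  centre 2 = (-0.0604, 0.1046, -0.1182)
arm 3 at φ=240.0°: ρ3 = 0.1983;  centre 3 = (-0.0991, -0.1717, -0.0688)
|centre ₂|²−|centre ₁|² = -0.0078;  |centre ₃|²−|centre ₁|² = 0.0077
linear system: -0.4408x+0.2093y = -0.0078−-0.0285z; -0.5183x+-0.3435y = 0.0077−0.0702z
Cramer: x(z) = 0.0042+0.0188z;  y(z) = -0.0286+0.1759z
sphere 1 gives Az²+Bz+C=0 with A=1.0313, B=0.1919, C=-0.2141;  B²−4AC=0.9200;  roots -0.5581, 0.3720;  negative root z = -0.5581
x = -0.0063, y = -0.1268

(-0.0063, -0.1268, -0.5581)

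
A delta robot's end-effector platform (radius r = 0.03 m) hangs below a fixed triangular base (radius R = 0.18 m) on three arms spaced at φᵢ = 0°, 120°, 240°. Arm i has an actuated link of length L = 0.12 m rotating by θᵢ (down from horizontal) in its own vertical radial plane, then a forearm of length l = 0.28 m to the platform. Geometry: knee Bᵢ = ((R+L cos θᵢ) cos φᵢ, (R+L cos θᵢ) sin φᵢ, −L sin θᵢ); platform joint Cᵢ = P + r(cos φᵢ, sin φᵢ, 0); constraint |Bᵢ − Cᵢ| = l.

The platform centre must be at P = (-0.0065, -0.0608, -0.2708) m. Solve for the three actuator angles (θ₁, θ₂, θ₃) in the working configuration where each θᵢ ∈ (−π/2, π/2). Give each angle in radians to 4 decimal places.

θ₁ = 1.0475, θ₂ = 1.3090, θ₃ = 0.6112

φ1=0.0° → target in arm frame (-0.0065, -0.0608)
  e−x'=0.1565;  (l²−L²−(e−x')²−y'²−z²)/2L = -0.1563
  γ=atan2(-0.2708,0.1565)=-1.0468;  ψ=arccos(-0.4999)=2.0942;  θ1=γ+ψ≈1.0475
φ2=120.0° → target in arm frame (-0.0494, 0.0360)
  A=0.1994, B=-0.2708, C=(l²−L²−A²−y'²−z²)/(2L)=-0.2100
  θ2 = atan2(B,A) + arccos(C/0.3363) = 1.3090
φ3=240.0° → target in arm frame (0.0559, 0.0248)
  e−x'=0.0941;  (l²−L²−(e−x')²−y'²−z²)/2L = -0.0783
  √(A²+B²)=0.2867;  θ3 = -1.2364+1.8476 ≈ 0.6112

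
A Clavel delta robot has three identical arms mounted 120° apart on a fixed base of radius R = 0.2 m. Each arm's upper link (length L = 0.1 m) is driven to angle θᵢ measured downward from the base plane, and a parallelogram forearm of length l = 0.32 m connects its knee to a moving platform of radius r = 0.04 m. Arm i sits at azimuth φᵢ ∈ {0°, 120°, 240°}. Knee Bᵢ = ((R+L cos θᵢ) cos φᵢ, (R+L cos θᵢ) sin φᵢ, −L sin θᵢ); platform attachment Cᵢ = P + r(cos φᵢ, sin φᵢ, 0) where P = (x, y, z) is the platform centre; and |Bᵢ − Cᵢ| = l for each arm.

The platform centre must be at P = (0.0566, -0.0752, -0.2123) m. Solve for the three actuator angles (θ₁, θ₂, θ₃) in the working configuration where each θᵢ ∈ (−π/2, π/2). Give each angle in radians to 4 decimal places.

θ₁ = -0.2623, θ₂ = 1.1339, θ₃ = -0.0005

arm 1 (φ=0.0°): x'=0.0566, y'=-0.0752
  e−x'=0.1034;  (l²−L²−(e−x')²−y'²−z²)/2L = 0.1549
  γ=atan2(-0.2123,0.1034)=-1.1176;  ψ=arccos(0.6560)=0.8553;  θ1=γ+ψ≈-0.2623
rotate P by −φ2: (-0.0934, -0.0114, -0.2123)
  A=0.2534, B=-0.2123, C=(l²−L²−A²−y'²−z²)/(2L)=-0.0851
  θ2 = atan2(B,A) + arccos(C/0.3306) = 1.1339
arm 3 (φ=240.0°): x'=0.0368, y'=0.0866
  A cos θ + B sin θ = C:  0.1232·cos θ + -0.2123·sin θ = 0.1233
  θ3 = atan2(B,A) + arccos(C/0.2454) = -0.0005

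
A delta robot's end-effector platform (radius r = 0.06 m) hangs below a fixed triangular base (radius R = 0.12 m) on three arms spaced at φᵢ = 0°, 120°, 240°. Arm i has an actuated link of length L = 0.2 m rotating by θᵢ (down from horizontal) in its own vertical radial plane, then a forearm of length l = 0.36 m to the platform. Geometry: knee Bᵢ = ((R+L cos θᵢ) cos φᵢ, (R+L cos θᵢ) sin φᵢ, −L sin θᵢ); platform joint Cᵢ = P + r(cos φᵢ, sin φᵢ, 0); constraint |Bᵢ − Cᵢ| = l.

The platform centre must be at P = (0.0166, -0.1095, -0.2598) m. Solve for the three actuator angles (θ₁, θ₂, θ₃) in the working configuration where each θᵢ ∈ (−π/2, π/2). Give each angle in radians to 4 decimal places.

θ₁ = 0.0873, θ₂ = 0.6107, θ₃ = -0.2616

rotate P by −φ1: (0.0166, -0.1095, -0.2598)
  A cos θ + B sin θ = C:  0.0434·cos θ + -0.2598·sin θ = 0.0206
  θ1 = atan2(B,A) + arccos(C/0.2634) = 0.0873
rotate P by −φ2: (-0.1031, 0.0404, -0.2598)
  e−x'=0.1631;  (l²−L²−(e−x')²−y'²−z²)/2L = -0.0153
  γ=atan2(-0.2598,0.1631)=-1.0101;  ψ=arccos(-0.0500)=1.6208;  θ2=γ+ψ≈0.6107
arm 3 (φ=240.0°): x'=0.0865, y'=0.0691
  A cos θ + B sin θ = C:  -0.0265·cos θ + -0.2598·sin θ = 0.0416
  θ3 = atan2(B,A) + arccos(C/0.2612) = -0.2616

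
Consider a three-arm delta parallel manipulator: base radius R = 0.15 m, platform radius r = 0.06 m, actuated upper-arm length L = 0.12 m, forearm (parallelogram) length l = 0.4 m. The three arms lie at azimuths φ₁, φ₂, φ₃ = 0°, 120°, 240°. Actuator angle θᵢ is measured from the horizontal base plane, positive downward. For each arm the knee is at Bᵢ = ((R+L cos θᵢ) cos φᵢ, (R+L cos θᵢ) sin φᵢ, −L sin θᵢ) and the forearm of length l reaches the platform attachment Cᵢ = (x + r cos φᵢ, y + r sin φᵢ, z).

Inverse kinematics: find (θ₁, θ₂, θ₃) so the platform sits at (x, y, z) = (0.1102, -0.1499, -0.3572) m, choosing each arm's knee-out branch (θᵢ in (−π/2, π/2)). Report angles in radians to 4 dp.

θ₁ = 0.0003, θ₂ = 1.2217, θ₃ = 0.1743

φ1=0.0° → target in arm frame (0.1102, -0.1499)
  A cos θ + B sin θ = C:  -0.0202·cos θ + -0.3572·sin θ = -0.0203
  √(A²+B²)=0.3578;  θ1 = -1.6273+1.6275 ≈ 0.0003
φ2=120.0° → target in arm frame (-0.1849, -0.0205)
  A=0.2749, B=-0.3572, C=(l²−L²−A²−y'²−z²)/(2L)=-0.2416
  √(A²+B²)=0.4507;  θ2 = -0.9148+2.1366 ≈ 1.2217
φ3=240.0° → target in arm frame (0.0747, 0.1704)
  e−x'=0.0153;  (l²−L²−(e−x')²−y'²−z²)/2L = -0.0469
  θ3 = atan2(B,A) + arccos(C/0.3575) = 0.1743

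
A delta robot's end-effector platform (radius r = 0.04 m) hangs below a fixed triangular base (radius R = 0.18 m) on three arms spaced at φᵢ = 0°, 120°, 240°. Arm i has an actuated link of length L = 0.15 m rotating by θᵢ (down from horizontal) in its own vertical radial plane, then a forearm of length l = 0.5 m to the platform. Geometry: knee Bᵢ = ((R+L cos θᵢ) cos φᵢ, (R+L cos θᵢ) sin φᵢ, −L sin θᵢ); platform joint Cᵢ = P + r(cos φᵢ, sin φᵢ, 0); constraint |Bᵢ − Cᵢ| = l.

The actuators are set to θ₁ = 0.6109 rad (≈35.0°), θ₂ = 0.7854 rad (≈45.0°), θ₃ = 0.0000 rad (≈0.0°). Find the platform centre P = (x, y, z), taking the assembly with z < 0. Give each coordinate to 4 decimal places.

φ1=0.0°: virtual centre (0.2629, 0.0000, -0.0860), radius l
centre 2 = (0.2461·cos120.0°, 0.2461·sin120.0°, -0.1061) = (-0.1230, 0.2131, -0.1061)
φ3=240.0°: virtual centre (-0.1450, -0.2511, 0.0000), radius l
subtract pairs → two planes through P
[-0.7718 0.4262 -0.0401]·P = -0.0047;  [-0.8157 -0.5023 0.1721]·P = 0.0076
Cramer: x(z) = -0.0012+0.0724z;  y(z) = -0.0132+0.2250z
sphere 1 gives Az²+Bz+C=0 with A=1.0559, B=0.1279, C=-0.1727;  B²−4AC=0.7458;  roots -0.4695, 0.3484;  negative root z = -0.4695
x = -0.0352, y = -0.1189

(-0.0352, -0.1189, -0.4695)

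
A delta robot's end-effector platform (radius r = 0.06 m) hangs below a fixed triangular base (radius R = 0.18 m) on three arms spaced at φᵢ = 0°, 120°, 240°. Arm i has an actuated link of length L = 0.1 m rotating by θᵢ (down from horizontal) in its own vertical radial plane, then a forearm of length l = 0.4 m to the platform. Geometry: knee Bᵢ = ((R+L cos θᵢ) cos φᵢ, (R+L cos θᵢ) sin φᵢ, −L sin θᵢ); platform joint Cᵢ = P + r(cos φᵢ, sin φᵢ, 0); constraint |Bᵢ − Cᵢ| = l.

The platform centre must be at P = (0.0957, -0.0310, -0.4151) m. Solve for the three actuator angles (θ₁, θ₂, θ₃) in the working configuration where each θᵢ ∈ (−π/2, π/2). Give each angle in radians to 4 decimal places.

φ1=0.0° → target in arm frame (0.0957, -0.0310)
  A=0.0243, B=-0.4151, C=(l²−L²−A²−y'²−z²)/(2L)=-0.1193
  √(A²+B²)=0.4158;  θ1 = -1.5123+1.8618 ≈ 0.3495
φ2=120.0° → target in arm frame (-0.0747, -0.0674)
  A cos θ + B sin θ = C:  0.1947·cos θ + -0.4151·sin θ = -0.3238
  γ=atan2(-0.4151,0.1947)=-1.1322;  ψ=arccos(-0.7062)=2.3549;  θ2=γ+ψ≈1.2226
arm 3 (φ=240.0°): x'=-0.0210, y'=0.0984
  e−x'=0.1410;  (l²−L²−(e−x')²−y'²−z²)/2L = -0.2593
  √(A²+B²)=0.4384;  θ3 = -1.2433+2.2038 ≈ 0.9605

θ₁ = 0.3495, θ₂ = 1.2226, θ₃ = 0.9605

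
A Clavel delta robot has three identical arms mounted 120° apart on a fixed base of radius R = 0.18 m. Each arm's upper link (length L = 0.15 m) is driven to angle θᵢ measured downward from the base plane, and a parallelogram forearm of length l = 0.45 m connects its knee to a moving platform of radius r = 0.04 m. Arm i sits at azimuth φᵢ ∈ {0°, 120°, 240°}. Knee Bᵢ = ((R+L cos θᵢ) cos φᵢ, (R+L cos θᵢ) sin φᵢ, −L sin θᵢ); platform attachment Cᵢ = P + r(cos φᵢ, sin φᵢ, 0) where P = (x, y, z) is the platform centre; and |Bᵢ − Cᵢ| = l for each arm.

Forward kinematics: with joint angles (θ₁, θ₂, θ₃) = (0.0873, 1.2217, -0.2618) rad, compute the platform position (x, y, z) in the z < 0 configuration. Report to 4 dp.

(0.0698, -0.1942, -0.3545)

arm 1 at φ=0.0°: e+L cos θ1 = 0.2894;  O1 = (0.2894, 0.0000, -0.0131)
arm 2 at φ=120.0°: e+L cos θ2 = 0.1913;  O2 = (-0.0957, 0.1657, -0.1410)
φ3=240.0°: virtual centre (-0.1424, -0.2467, 0.0388), radius l
eliminate P² terms by subtracting sphere 1 from 2 and 3
[-0.7702 0.3314 -0.2557]·P = -0.0275;  [-0.8637 -0.4934 0.1038]·P = -0.0013
det = 0.6662;  x = 0.0210+-0.1378z,  y = -0.0341+0.4516z
quadratic in z: (1.2229)z²+(0.0693)z+(-0.1291)=0, √Δ=0.7977 → z ∈ {-0.3545, 0.2978}; z = -0.3545 (taking z<0)
x = 0.0698, y = -0.1942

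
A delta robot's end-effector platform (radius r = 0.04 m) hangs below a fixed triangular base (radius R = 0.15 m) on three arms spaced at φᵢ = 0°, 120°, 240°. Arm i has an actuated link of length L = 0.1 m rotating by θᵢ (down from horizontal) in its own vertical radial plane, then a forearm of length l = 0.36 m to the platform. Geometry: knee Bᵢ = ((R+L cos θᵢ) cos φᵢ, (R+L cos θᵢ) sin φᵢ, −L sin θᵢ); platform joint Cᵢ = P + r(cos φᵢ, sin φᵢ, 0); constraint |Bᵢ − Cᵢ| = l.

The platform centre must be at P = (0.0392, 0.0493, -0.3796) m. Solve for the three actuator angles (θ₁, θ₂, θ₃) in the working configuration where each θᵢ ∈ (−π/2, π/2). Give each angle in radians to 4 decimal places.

rotate P by −φ1: (0.0392, 0.0493, -0.3796)
  A=0.0708, B=-0.3796, C=(l²−L²−A²−y'²−z²)/(2L)=-0.1597
  √(A²+B²)=0.3861;  θ1 = -1.3864+1.9972 ≈ 0.6108
φ2=120.0° → target in arm frame (0.0231, -0.0586)
  A cos θ + B sin θ = C:  0.0869·cos θ + -0.3796·sin θ = -0.1774
  √(A²+B²)=0.3894;  θ2 = -1.3457+2.0438 ≈ 0.6981
rotate P by −φ3: (-0.0623, 0.0093, -0.3796)
  A cos θ + B sin θ = C:  0.1723·cos θ + -0.3796·sin θ = -0.2713
  θ3 = atan2(B,A) + arccos(C/0.4169) = 1.1348

θ₁ = 0.6108, θ₂ = 0.6981, θ₃ = 1.1348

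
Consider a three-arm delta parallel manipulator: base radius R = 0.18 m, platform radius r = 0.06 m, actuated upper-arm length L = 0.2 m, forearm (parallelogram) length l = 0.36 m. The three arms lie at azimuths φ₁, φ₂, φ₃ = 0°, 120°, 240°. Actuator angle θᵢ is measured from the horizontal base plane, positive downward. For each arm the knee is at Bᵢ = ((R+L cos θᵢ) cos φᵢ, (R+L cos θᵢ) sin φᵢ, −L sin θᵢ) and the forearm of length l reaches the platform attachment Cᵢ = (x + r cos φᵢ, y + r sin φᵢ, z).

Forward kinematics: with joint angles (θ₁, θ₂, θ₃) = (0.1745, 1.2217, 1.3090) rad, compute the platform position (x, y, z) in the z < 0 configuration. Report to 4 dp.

arm 1 at φ=0.0°: e+L cos θ1 = 0.3170;  S1 = (0.3170, 0.0000, -0.0347)
arm 2 at φ=120.0°: e+L cos θ2 = 0.1884;  S2 = (-0.0942, 0.1632, -0.1879)
arm 3 at φ=240.0°: e+L cos θ3 = 0.1718;  S3 = (-0.0859, -0.1488, -0.1932)
eliminate P² terms by subtracting sphere 1 from 2 and 3
[-0.8223 0.3263 -0.3064]·P = -0.0309;  [-0.8057 -0.2975 -0.3169]·P = -0.0348
Cramer: x(z) = 0.0405-0.3834z;  y(z) = 0.0075-0.0271z
into |P−S₁|² = l²: 1.1477z² + 0.2810z + -0.0519 = 0;  Δ = 0.3172;  z = -0.3678 or 0.1229 → z<0 root = -0.3678
x = 0.1815, y = 0.0174

(0.1815, 0.0174, -0.3678)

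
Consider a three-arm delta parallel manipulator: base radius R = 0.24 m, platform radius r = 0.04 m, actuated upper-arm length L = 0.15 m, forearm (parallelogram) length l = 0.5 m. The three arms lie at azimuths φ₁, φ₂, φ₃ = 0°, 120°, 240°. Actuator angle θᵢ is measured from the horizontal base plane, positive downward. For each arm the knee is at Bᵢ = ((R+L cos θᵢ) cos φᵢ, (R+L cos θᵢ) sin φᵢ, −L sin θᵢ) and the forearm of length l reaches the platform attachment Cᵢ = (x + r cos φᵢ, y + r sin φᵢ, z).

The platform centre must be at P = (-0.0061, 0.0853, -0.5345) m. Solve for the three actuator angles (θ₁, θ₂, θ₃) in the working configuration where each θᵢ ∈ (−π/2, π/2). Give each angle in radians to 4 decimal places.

θ₁ = 1.0471, θ₂ = 0.6978, θ₃ = 1.3088

arm 1 (φ=0.0°): x'=-0.0061, y'=0.0853
  A=0.2061, B=-0.5345, C=(l²−L²−A²−y'²−z²)/(2L)=-0.3598
  √(A²+B²)=0.5729;  θ1 = -1.2028+2.2499 ≈ 1.0471
arm 2 (φ=120.0°): x'=0.0769, y'=-0.0374
  A cos θ + B sin θ = C:  0.1231·cos θ + -0.5345·sin θ = -0.2491
  γ=atan2(-0.5345,0.1231)=-1.3445;  ψ=arccos(-0.4542)=2.0423;  θ2=γ+ψ≈0.6978
arm 3 (φ=240.0°): x'=-0.0708, y'=-0.0479
  A cos θ + B sin θ = C:  0.2708·cos θ + -0.5345·sin θ = -0.4461
  √(A²+B²)=0.5992;  θ3 = -1.1018+2.4106 ≈ 1.3088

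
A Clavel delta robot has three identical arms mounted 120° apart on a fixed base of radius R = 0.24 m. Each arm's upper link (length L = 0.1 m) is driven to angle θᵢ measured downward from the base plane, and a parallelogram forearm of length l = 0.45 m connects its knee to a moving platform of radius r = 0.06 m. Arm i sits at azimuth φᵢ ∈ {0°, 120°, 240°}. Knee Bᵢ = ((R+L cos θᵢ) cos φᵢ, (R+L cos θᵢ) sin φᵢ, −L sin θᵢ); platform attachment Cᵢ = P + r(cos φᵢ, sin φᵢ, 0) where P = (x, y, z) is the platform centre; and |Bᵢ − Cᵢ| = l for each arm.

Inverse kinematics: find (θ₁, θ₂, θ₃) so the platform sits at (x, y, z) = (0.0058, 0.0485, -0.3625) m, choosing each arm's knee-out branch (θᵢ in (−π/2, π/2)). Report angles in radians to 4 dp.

θ₁ = 0.0872, θ₂ = -0.1752, θ₃ = 0.4361

arm 1 (φ=0.0°): x'=0.0058, y'=0.0485
  A=0.1742, B=-0.3625, C=(l²−L²−A²−y'²−z²)/(2L)=0.1420
  √(A²+B²)=0.4022;  θ1 = -1.1228+1.2100 ≈ 0.0872
rotate P by −φ2: (0.0391, -0.0293, -0.3625)
  A cos θ + B sin θ = C:  0.1409·cos θ + -0.3625·sin θ = 0.2019
  √(A²+B²)=0.3889;  θ2 = -1.2001+1.0249 ≈ -0.1752
φ3=240.0° → target in arm frame (-0.0449, -0.0192)
  e−x'=0.2249;  (l²−L²−(e−x')²−y'²−z²)/2L = 0.0507
  γ=atan2(-0.3625,0.2249)=-1.0155;  ψ=arccos(0.1189)=1.4516;  θ3=γ+ψ≈0.4361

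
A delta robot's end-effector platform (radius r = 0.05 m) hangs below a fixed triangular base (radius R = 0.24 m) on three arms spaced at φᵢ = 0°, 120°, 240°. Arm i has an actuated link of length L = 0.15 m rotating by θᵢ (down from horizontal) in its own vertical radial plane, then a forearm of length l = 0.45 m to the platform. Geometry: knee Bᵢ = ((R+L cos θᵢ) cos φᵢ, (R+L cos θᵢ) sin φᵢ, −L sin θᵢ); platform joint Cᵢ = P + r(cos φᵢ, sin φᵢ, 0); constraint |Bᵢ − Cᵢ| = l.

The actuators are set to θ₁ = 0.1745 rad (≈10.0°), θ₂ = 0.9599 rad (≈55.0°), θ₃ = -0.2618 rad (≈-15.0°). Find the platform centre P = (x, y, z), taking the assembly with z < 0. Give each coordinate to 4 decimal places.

arm 1 at φ=0.0°: ρ1 = 0.3377;  S1 = (0.3377, 0.0000, -0.0260)
arm 2 at φ=120.0°: ρ2 = 0.2760;  S2 = (-0.1380, 0.2391, -0.1229)
S3 = (0.3349·cos240.0°, 0.3349·sin240.0°, 0.0388) = (-0.1674, -0.2900, 0.0388)
eliminate P² terms by subtracting sphere 1 from 2 and 3
linear system: -0.9515x+0.4781y = -0.0234−-0.1937z; -1.0103x+-0.5800y = -0.0011−0.1297z
det = 1.0350;  x = 0.0136+-0.0486z,  y = -0.0219+0.3083z
quadratic in z: (1.0974)z²+(0.0701)z+(-0.0963)=0, √Δ=0.6540 → z ∈ {-0.3299, 0.2660}; z = -0.3299 (taking z<0)
x = 0.0297, y = -0.1236

(0.0297, -0.1236, -0.3299)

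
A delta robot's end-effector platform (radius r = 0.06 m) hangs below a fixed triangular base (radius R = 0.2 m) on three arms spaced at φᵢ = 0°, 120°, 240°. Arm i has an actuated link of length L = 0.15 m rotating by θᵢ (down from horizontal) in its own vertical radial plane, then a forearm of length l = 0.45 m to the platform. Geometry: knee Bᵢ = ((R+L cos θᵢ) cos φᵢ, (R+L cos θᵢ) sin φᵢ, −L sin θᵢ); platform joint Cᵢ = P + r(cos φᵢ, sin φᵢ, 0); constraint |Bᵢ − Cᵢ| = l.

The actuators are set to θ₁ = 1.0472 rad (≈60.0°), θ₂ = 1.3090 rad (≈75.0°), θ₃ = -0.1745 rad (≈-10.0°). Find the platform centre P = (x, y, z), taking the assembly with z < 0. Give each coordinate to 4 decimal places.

(-0.0669, -0.2043, -0.4150)

arm 1 at φ=0.0°: ρ1 = 0.2150;  centre 1 = (0.2150, 0.0000, -0.1299)
φ2=120.0°: virtual centre (-0.0894, 0.1549, -0.1449), radius l
centre 3 = (0.2877·cos240.0°, 0.2877·sin240.0°, 0.0260) = (-0.1439, -0.2492, 0.0260)
eliminate P² terms by subtracting sphere 1 from 2 and 3
linear system: -0.6088x+0.3097y = -0.0101−-0.0300z; -0.7177x+-0.4983y = 0.0204−0.3119z
Cramer: x(z) = -0.0024+0.1553z;  y(z) = -0.0374+0.4021z
quadratic in z: (1.1858)z²+(0.1622)z+(-0.1370)=0, √Δ=0.8222 → z ∈ {-0.4150, 0.2783}; z = -0.4150 (taking z<0)
x = -0.0669, y = -0.2043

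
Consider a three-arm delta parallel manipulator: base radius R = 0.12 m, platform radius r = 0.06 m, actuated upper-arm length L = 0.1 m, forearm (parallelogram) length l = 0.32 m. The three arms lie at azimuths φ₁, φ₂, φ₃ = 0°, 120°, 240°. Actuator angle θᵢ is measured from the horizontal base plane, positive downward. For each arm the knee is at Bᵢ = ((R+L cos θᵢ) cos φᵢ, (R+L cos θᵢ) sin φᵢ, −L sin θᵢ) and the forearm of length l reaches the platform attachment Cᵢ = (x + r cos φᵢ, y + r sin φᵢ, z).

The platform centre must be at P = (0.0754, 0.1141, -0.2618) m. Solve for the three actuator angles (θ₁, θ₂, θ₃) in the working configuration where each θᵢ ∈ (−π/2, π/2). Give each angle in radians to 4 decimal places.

rotate P by −φ1: (0.0754, 0.1141, -0.2618)
  A=-0.0154, B=-0.2618, C=(l²−L²−A²−y'²−z²)/(2L)=0.0530
  θ1 = atan2(B,A) + arccos(C/0.2623) = -0.2623
rotate P by −φ2: (0.0611, -0.1223, -0.2618)
  A=-0.0011, B=-0.2618, C=(l²−L²−A²−y'²−z²)/(2L)=0.0445
  √(A²+B²)=0.2618;  θ2 = -1.5750+1.4002 ≈ -0.1749
arm 3 (φ=240.0°): x'=-0.1365, y'=0.0082
  A cos θ + B sin θ = C:  0.1965·cos θ + -0.2618·sin θ = -0.0741
  √(A²+B²)=0.3273;  θ3 = -0.9269+1.7992 ≈ 0.8723

θ₁ = -0.2623, θ₂ = -0.1749, θ₃ = 0.8723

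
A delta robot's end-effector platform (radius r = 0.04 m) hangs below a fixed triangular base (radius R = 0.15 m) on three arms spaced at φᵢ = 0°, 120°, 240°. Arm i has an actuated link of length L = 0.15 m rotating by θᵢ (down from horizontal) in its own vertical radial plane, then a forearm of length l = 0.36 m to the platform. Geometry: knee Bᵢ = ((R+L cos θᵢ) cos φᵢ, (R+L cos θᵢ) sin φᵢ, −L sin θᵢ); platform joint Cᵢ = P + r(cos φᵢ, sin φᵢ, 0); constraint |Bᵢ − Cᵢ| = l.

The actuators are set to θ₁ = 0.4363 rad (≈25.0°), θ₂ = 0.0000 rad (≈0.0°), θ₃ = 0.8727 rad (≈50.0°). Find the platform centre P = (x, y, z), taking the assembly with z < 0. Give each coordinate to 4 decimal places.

φ1=0.0°: virtual centre (0.2459, 0.0000, -0.0634), radius l
φ2=120.0°: virtual centre (-0.1300, 0.2252, 0.0000), radius l
arm 3 at φ=240.0°: ρ3 = 0.2064;  O3 = (-0.1032, -0.1788, -0.1149)
eliminate P² terms by subtracting sphere 1 from 2 and 3
[-0.7519 0.4503 0.1268]·P = 0.0031;  [-0.6983 -0.3575 -0.1030]·P = -0.0087
Cramer: x(z) = 0.0048-0.0018z;  y(z) = 0.0149-0.2846z
quadratic in z: (1.0810)z²+(0.1192)z+(-0.0672)=0, √Δ=0.5521 → z ∈ {-0.3105, 0.2003}; z = -0.3105 (taking z<0)
x = 0.0054, y = 0.1033

(0.0054, 0.1033, -0.3105)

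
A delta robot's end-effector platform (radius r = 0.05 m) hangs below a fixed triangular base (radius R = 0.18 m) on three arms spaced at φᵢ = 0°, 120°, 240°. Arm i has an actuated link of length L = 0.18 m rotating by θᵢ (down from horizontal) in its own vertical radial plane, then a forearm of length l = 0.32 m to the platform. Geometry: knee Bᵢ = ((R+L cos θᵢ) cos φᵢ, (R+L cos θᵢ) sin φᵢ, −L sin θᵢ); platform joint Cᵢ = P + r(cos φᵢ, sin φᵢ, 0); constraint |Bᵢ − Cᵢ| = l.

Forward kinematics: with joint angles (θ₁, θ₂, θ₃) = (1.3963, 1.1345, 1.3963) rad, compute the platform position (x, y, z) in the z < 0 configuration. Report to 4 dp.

arm 1 at φ=0.0°: ρ1 = 0.1613;  O1 = (0.1613, 0.0000, -0.1773)
φ2=120.0°: virtual centre (-0.1030, 0.1785, -0.1631), radius l
O3 = (0.1613·cos240.0°, 0.1613·sin240.0°, -0.1773) = (-0.0806, -0.1396, -0.1773)
subtract pairs → two planes through P
[-0.5286 0.3569 0.0283]·P = 0.0117;  [-0.4838 -0.2793 0.0000]·P = 0.0000
Cramer: x(z) = -0.0102+0.0246z;  y(z) = 0.0176-0.0427z
into |P−O₁|² = l²: 1.0024z² + 0.3446z + -0.0413 = 0;  Δ = 0.2843;  z = -0.4378 or 0.0941 → z<0 root = -0.4378
x = -0.0209, y = 0.0363

(-0.0209, 0.0363, -0.4378)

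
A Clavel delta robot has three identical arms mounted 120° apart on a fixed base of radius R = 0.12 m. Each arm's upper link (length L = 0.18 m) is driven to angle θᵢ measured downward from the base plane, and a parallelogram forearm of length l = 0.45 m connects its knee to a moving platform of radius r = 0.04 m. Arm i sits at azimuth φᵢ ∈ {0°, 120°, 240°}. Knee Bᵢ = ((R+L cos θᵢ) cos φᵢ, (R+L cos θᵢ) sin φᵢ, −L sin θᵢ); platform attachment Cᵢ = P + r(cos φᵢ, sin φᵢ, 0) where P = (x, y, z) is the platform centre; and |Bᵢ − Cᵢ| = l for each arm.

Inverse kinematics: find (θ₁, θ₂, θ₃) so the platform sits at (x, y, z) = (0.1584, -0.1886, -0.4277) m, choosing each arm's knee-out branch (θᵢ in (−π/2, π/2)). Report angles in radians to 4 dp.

φ1=0.0° → target in arm frame (0.1584, -0.1886)
  A=-0.0784, B=-0.4277, C=(l²−L²−A²−y'²−z²)/(2L)=-0.1515
  θ1 = atan2(B,A) + arccos(C/0.4348) = 0.1746
arm 2 (φ=120.0°): x'=-0.2425, y'=-0.0429
  A=0.3225, B=-0.4277, C=(l²−L²−A²−y'²−z²)/(2L)=-0.3297
  θ2 = atan2(B,A) + arccos(C/0.5357) = 1.3091
rotate P by −φ3: (0.0841, 0.2315, -0.4277)
  A=-0.0041, B=-0.4277, C=(l²−L²−A²−y'²−z²)/(2L)=-0.1845
  γ=atan2(-0.4277,-0.0041)=-1.5805;  ψ=arccos(-0.4314)=2.0168;  θ3=γ+ψ≈0.4364

θ₁ = 0.1746, θ₂ = 1.3091, θ₃ = 0.4364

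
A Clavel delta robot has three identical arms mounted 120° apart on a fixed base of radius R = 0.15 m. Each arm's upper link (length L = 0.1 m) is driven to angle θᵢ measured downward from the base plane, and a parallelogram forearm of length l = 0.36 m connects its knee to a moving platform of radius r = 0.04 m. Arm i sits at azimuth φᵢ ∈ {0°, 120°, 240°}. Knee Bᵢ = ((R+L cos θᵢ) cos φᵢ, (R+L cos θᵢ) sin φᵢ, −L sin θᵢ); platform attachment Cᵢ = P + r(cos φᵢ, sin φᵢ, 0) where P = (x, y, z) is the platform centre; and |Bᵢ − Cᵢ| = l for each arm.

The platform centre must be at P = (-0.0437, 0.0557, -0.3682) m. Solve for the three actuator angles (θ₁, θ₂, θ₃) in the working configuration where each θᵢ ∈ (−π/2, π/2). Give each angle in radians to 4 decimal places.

rotate P by −φ1: (-0.0437, 0.0557, -0.3682)
  e−x'=0.1537;  (l²−L²−(e−x')²−y'²−z²)/2L = -0.2135
  √(A²+B²)=0.3990;  θ1 = -1.1753+2.1354 ≈ 0.9600
arm 2 (φ=120.0°): x'=0.0701, y'=0.0100
  A=0.0399, B=-0.3682, C=(l²−L²−A²−y'²−z²)/(2L)=-0.0883
  γ=atan2(-0.3682,0.0399)=-1.4628;  ψ=arccos(-0.2385)=1.8116;  θ2=γ+ψ≈0.3488
arm 3 (φ=240.0°): x'=-0.0264, y'=-0.0657
  e−x'=0.1364;  (l²−L²−(e−x')²−y'²−z²)/2L = -0.1944
  θ3 = atan2(B,A) + arccos(C/0.3926) = 0.8728

θ₁ = 0.9600, θ₂ = 0.3488, θ₃ = 0.8728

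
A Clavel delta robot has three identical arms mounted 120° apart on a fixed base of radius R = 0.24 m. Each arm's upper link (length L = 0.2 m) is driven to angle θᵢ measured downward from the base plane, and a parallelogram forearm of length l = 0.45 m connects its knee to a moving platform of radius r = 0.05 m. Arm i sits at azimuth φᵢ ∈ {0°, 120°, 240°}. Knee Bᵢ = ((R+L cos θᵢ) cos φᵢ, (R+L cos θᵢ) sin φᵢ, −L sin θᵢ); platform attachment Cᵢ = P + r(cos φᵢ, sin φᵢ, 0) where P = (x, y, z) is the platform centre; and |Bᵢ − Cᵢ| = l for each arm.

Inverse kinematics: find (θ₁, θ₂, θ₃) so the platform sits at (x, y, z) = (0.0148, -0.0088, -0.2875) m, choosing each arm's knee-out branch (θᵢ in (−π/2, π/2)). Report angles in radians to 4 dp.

rotate P by −φ1: (0.0148, -0.0088, -0.2875)
  A cos θ + B sin θ = C:  0.1752·cos θ + -0.2875·sin θ = 0.1227
  θ1 = atan2(B,A) + arccos(C/0.3367) = 0.1743
φ2=120.0° → target in arm frame (-0.0150, -0.0084)
  A=0.2050, B=-0.2875, C=(l²−L²−A²−y'²−z²)/(2L)=0.0943
  √(A²+B²)=0.3531;  θ2 = -0.9513+1.3003 ≈ 0.3490
φ3=240.0° → target in arm frame (0.0002, 0.0172)
  A cos θ + B sin θ = C:  0.1898·cos θ + -0.2875·sin θ = 0.1088
  θ3 = atan2(B,A) + arccos(C/0.3445) = 0.2620

θ₁ = 0.1743, θ₂ = 0.3490, θ₃ = 0.2620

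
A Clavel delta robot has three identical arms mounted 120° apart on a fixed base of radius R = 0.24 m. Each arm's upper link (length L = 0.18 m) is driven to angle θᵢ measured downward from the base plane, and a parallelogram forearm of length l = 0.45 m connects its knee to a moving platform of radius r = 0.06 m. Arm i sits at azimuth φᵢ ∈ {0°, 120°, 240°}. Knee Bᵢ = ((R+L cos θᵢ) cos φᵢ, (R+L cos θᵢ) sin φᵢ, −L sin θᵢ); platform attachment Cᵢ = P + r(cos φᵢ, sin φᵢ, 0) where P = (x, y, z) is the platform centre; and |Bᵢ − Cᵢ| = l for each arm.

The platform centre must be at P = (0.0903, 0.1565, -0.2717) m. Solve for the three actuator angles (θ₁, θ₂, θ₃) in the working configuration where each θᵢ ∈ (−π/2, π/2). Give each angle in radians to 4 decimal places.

θ₁ = -0.3484, θ₂ = -0.3491, θ₃ = 1.1347

φ1=0.0° → target in arm frame (0.0903, 0.1565)
  e−x'=0.0897;  (l²−L²−(e−x')²−y'²−z²)/2L = 0.1771
  √(A²+B²)=0.2861;  θ1 = -1.2519+0.9036 ≈ -0.3484
φ2=120.0° → target in arm frame (0.0904, -0.1565)
  A=0.0896, B=-0.2717, C=(l²−L²−A²−y'²−z²)/(2L)=0.1771
  γ=atan2(-0.2717,0.0896)=-1.2522;  ψ=arccos(0.6192)=0.9031;  θ2=γ+ψ≈-0.3491
arm 3 (φ=240.0°): x'=-0.1807, y'=0.0000
  e−x'=0.3607;  (l²−L²−(e−x')²−y'²−z²)/2L = -0.0939
  √(A²+B²)=0.4516;  θ3 = -0.6456+1.7803 ≈ 1.1347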